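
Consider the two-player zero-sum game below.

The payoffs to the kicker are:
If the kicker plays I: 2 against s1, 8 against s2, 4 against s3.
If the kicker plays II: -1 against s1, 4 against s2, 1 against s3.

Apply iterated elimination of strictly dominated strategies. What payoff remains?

2

Row II is strictly dominated by row I (2>-1, 8>4, 4>1); eliminate II.
Column s3 is strictly dominated by s1 for the goalkeeper (2<4); eliminate s3.
Column s2 is strictly dominated by s1 for the goalkeeper (2<8); eliminate s2.
Only (I, s1) remains, with payoff 2.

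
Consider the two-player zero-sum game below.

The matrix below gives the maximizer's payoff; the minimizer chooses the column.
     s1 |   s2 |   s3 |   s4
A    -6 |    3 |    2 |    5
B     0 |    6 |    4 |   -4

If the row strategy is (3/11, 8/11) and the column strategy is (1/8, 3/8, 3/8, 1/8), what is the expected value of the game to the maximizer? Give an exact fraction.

Against (1/8, 3/8, 3/8, 1/8), each row's expected payoff is A: 7/4; B: 13/4.
Taking the (3/11, 8/11)-weighted average: (3/11)·(7/4) + (8/11)·(13/4) = 125/44.

125/44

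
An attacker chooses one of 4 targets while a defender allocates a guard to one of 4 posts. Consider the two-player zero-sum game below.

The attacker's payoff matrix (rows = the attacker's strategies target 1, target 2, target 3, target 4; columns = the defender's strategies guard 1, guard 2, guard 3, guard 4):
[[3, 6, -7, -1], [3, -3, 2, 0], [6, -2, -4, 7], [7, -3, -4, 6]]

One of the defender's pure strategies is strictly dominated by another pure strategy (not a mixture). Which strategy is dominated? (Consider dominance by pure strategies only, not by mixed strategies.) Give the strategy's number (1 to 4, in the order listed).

1

The defender prefers columns that give the attacker less. Compare guard 1 with guard 3: -7 < 3, 2 < 3, -4 < 6, -4 < 7.
So guard 3 strictly dominates guard 1 for the defender; guard 1 is strictly dominated.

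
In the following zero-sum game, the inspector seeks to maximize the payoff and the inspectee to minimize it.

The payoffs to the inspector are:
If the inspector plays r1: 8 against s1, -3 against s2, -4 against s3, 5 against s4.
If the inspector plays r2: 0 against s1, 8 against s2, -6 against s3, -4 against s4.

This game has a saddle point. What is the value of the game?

-4

Row minima: -4, -6 → the inspector's maximin is -4.
Column maxima: 8, 8, -4, 5 → the inspectee's minimax is -4.
They coincide at (r1, s3), so the value is -4.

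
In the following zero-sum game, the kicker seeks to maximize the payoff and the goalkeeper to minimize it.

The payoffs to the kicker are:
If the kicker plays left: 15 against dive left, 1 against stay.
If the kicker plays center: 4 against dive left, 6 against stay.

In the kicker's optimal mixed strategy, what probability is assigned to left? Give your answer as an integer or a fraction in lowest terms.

1/8

Row minima are 1 and 4, so the kicker's maximin is 4; column maxima are 15 and 6, so the goalkeeper's minimax is 6. These differ, so the equilibrium is in mixed strategies.
Let the kicker play left with probability p. The goalkeeper is indifferent when 15p + 4(1−p) = p + 6(1−p), giving p = 1/8.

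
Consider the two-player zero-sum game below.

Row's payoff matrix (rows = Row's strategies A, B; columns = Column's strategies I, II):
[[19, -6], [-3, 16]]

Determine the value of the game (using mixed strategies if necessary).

Row minima are -6 and -3, so Row's maximin is -3; column maxima are 19 and 16, so Column's minimax is 16. These differ, so the equilibrium is in mixed strategies.
Let Row play A with probability p. Column is indifferent when 19p − 3(1−p) = −6p + 16(1−p), giving p = 19/44.
Let Column play I with probability q. Row is indifferent when 19q − 6(1−q) = −3q + 16(1−q), giving q = 1/2.
The value is 19·(1/2) + (-6)·(1/2) = 13/2.

13/2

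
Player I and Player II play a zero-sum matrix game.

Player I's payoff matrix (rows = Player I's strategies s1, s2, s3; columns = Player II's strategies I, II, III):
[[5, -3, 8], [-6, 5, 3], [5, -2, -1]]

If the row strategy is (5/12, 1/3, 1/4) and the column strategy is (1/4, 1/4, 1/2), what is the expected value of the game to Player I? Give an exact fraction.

Against (1/4, 1/4, 1/2), each row's expected payoff is s1: 9/2; s2: 5/4; s3: 1/4.
Taking the (5/12, 1/3, 1/4)-weighted average: (5/12)·(9/2) + (1/3)·(5/4) + (1/4)·(1/4) = 113/48.

113/48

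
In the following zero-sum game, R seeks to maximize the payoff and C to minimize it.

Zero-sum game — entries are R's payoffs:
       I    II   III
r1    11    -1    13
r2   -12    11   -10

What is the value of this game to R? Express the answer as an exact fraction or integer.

Column III is strictly dominated by I for C (it gives R more in every row).
The remaining 2×2 game on (r1, r2) × (I, II) has no saddle point. Let R play r1 with probability p; indifference gives 11p − 12(1−p) = −p + 11(1−p), so p = 23/35.
Similarly C's optimal q on I is 12/35, and the value is 11·(12/35) + (-1)·(23/35) = 109/35.

109/35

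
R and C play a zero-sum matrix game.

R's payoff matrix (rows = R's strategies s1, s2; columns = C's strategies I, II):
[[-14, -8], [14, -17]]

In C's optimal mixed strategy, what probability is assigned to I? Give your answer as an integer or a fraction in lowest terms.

Row minima are -14 and -17, so R's maximin is -14; column maxima are 14 and -8, so C's minimax is -8. These differ, so the equilibrium is in mixed strategies.
Let C play I with probability q. R is indifferent when −14q − 8(1−q) = 14q − 17(1−q), giving q = 9/37.

9/37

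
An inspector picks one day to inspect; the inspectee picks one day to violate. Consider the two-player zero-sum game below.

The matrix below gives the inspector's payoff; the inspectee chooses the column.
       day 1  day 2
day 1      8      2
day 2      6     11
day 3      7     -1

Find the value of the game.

76/11

Row day 3 is strictly dominated by row day 1, so the inspector never plays it.
The remaining 2×2 game on (day 1, day 2) × (day 1, day 2) has no saddle point. Let the inspector play day 1 with probability p; indifference gives 8p + 6(1−p) = 2p + 11(1−p), so p = 5/11.
Similarly the inspectee's optimal q on day 1 is 9/11, and the value is 8·(9/11) + (2)·(2/11) = 76/11.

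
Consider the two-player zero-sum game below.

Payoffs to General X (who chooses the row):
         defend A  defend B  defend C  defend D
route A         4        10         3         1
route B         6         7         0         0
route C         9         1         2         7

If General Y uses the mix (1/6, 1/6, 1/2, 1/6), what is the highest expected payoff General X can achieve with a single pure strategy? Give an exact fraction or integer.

4

route A: (4)·(1/6) + (10)·(1/6) + (3)·(1/2) + (1)·(1/6) = 4.
route B: (6)·(1/6) + (7)·(1/6) + (0)·(1/2) + (0)·(1/6) = 13/6.
route C: (9)·(1/6) + (1)·(1/6) + (2)·(1/2) + (7)·(1/6) = 23/6.
The best pure response is route A with expected payoff 4.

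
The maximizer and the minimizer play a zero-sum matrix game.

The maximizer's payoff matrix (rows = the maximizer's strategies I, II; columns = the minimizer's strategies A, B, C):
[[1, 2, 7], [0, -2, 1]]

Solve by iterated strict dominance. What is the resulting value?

1

Column C is strictly dominated by A for the minimizer (1<7, 0<1); eliminate C.
Row II is strictly dominated by row I (1>0, 2>-2); eliminate II.
Column B is strictly dominated by A for the minimizer (1<2); eliminate B.
Only (I, A) remains, with payoff 1.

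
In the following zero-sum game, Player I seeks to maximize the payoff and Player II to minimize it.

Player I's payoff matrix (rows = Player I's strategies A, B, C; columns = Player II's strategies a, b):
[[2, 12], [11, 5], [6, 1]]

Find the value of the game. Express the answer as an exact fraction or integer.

Row C is strictly dominated by row B, so Player I never plays it.
The remaining 2×2 game on (A, B) × (a, b) has no saddle point. Let Player I play A with probability p; indifference gives 2p + 11(1−p) = 12p + 5(1−p), so p = 3/8.
Similarly Player II's optimal q on a is 7/16, and the value is 2·(7/16) + (12)·(9/16) = 61/8.

61/8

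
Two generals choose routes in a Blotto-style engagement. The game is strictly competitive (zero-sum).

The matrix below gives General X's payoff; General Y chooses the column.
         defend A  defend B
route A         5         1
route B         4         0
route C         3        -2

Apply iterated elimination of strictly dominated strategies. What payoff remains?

1

Column defend A is strictly dominated by defend B for General Y (1<5, 0<4, -2<3); eliminate defend A.
Row route C is strictly dominated by row route A (1>-2); eliminate route C.
Row route B is strictly dominated by row route A (1>0); eliminate route B.
Only (route A, defend B) remains, with payoff 1.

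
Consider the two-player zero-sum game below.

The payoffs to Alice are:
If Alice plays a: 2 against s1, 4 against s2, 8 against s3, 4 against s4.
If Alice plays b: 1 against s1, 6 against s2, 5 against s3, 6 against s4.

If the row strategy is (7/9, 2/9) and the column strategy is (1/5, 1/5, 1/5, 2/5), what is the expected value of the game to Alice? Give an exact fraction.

202/45

Against (1/5, 1/5, 1/5, 2/5), each row's expected payoff is a: 22/5; b: 24/5.
Taking the (7/9, 2/9)-weighted average: (7/9)·(22/5) + (2/9)·(24/5) = 202/45.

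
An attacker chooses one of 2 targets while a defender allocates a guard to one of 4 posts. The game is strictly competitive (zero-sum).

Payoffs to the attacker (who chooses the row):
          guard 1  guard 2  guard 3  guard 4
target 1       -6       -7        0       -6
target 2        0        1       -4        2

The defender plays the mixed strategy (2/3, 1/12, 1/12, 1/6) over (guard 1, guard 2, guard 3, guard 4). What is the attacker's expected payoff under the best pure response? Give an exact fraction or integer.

1/12

target 1: (-6)·(2/3) + (-7)·(1/12) + (0)·(1/12) + (-6)·(1/6) = -67/12.
target 2: (0)·(2/3) + (1)·(1/12) + (-4)·(1/12) + (2)·(1/6) = 1/12.
The best pure response is target 2 with expected payoff 1/12.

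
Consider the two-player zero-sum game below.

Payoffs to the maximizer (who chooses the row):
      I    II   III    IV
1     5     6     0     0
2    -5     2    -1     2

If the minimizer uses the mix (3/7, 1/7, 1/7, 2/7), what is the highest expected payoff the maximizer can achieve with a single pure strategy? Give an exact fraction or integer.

3

1: (5)·(3/7) + (6)·(1/7) + (0)·(1/7) + (0)·(2/7) = 3.
2: (-5)·(3/7) + (2)·(1/7) + (-1)·(1/7) + (2)·(2/7) = -10/7.
The best pure response is 1 with expected payoff 3.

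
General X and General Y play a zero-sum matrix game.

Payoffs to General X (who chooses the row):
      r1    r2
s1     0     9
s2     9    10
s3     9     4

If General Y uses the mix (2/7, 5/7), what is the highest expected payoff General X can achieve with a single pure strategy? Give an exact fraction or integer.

s1: (0)·(2/7) + (9)·(5/7) = 45/7.
s2: (9)·(2/7) + (10)·(5/7) = 68/7.
s3: (9)·(2/7) + (4)·(5/7) = 38/7.
The best pure response is s2 with expected payoff 68/7.

68/7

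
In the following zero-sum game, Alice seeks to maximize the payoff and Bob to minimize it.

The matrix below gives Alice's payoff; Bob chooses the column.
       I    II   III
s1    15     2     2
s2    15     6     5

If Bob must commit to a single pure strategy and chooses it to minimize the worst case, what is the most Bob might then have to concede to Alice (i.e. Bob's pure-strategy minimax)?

The worst case (largest entry) in each column is I: 15, II: 6, III: 5.
The best (smallest) of these is 5.

5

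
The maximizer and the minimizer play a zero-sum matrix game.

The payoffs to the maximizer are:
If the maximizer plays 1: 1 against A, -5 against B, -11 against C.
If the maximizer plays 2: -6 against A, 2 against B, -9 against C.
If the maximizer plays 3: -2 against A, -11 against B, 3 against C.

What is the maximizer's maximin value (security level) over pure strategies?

-9

The worst-case payoff for each row is 1: -11, 2: -9, 3: -11.
The best of these is -9.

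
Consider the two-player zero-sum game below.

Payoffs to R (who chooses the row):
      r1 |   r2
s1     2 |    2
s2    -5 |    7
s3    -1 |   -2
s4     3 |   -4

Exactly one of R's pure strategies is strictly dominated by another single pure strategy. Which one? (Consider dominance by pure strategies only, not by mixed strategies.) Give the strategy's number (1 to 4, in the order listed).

3

Compare s3 with s1: 2 > -1, 2 > -2.
So s1 strictly dominates s3 for R; s3 is strictly dominated.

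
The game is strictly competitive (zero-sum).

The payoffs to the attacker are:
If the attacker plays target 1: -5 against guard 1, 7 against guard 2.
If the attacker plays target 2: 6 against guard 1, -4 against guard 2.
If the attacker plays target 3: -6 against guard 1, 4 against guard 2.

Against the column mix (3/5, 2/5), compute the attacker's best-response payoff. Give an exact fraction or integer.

2

target 1: (-5)·(3/5) + (7)·(2/5) = -1/5.
target 2: (6)·(3/5) + (-4)·(2/5) = 2.
target 3: (-6)·(3/5) + (4)·(2/5) = -2.
The best pure response is target 2 with expected payoff 2.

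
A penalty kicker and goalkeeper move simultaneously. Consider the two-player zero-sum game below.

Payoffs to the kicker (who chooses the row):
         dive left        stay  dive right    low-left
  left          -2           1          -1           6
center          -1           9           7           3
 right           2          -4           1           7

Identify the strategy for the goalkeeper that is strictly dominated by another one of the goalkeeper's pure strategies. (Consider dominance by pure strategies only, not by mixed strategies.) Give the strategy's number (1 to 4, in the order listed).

The goalkeeper prefers columns that give the kicker less. Compare low-left with dive left: -2 < 6, -1 < 3, 2 < 7.
So dive left strictly dominates low-left for the goalkeeper; low-left is strictly dominated.

4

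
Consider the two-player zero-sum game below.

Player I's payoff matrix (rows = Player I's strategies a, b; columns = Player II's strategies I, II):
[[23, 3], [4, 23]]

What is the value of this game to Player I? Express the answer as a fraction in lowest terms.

517/39

Row minima are 3 and 4, so Player I's maximin is 4; column maxima are 23 and 23, so Player II's minimax is 23. These differ, so the equilibrium is in mixed strategies.
Let Player I play a with probability p. Player II is indifferent when 23p + 4(1−p) = 3p + 23(1−p), giving p = 19/39.
Let Player II play I with probability q. Player I is indifferent when 23q + 3(1−q) = 4q + 23(1−q), giving q = 20/39.
The value is 23·(20/39) + (3)·(19/39) = 517/39.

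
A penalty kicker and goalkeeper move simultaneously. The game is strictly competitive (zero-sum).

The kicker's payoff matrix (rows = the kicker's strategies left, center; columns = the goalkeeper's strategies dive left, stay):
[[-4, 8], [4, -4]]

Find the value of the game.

Row minima are -4 and -4, so the kicker's maximin is -4; column maxima are 4 and 8, so the goalkeeper's minimax is 4. These differ, so the equilibrium is in mixed strategies.
Let the kicker play left with probability p. The goalkeeper is indifferent when −4p + 4(1−p) = 8p − 4(1−p), giving p = 2/5.
Let the goalkeeper play dive left with probability q. The kicker is indifferent when −4q + 8(1−q) = 4q − 4(1−q), giving q = 3/5.
The value is -4·(3/5) + (8)·(2/5) = 4/5.

4/5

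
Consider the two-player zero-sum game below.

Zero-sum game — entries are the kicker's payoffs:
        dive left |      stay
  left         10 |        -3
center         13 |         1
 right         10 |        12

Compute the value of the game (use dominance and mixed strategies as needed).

73/7

Row left is strictly dominated by row center, so the kicker never plays it.
The remaining 2×2 game on (center, right) × (dive left, stay) has no saddle point. Let the kicker play center with probability p; indifference gives 13p + 10(1−p) = p + 12(1−p), so p = 1/7.
Similarly the goalkeeper's optimal q on dive left is 11/14, and the value is 13·(11/14) + (1)·(3/14) = 73/7.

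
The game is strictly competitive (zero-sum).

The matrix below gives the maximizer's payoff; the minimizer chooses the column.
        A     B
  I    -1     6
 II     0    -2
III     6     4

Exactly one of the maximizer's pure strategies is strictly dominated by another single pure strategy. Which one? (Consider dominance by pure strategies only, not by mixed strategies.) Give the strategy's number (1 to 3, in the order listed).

2

Compare II with III: 6 > 0, 4 > -2.
So III strictly dominates II for the maximizer; II is strictly dominated.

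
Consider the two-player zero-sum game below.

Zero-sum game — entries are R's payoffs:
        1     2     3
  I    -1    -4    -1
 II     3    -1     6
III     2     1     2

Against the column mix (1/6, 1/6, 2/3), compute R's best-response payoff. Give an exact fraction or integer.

I: (-1)·(1/6) + (-4)·(1/6) + (-1)·(2/3) = -3/2.
II: (3)·(1/6) + (-1)·(1/6) + (6)·(2/3) = 13/3.
III: (2)·(1/6) + (1)·(1/6) + (2)·(2/3) = 11/6.
The best pure response is II with expected payoff 13/3.

13/3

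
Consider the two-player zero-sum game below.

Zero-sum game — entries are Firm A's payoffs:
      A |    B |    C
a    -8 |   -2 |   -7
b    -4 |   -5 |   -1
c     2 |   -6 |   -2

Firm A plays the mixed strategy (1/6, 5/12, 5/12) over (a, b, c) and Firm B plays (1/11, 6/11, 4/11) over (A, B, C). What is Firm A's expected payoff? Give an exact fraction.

Against (1/11, 6/11, 4/11), each row's expected payoff is a: -48/11; b: -38/11; c: -42/11.
Taking the (1/6, 5/12, 5/12)-weighted average: (1/6)·(-48/11) + (5/12)·(-38/11) + (5/12)·(-42/11) = -124/33.

-124/33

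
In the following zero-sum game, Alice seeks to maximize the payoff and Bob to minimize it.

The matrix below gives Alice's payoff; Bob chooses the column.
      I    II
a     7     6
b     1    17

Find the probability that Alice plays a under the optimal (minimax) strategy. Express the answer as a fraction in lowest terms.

16/17

Row minima are 6 and 1, so Alice's maximin is 6; column maxima are 7 and 17, so Bob's minimax is 7. These differ, so the equilibrium is in mixed strategies.
Let Alice play a with probability p. Bob is indifferent when 7p + (1−p) = 6p + 17(1−p), giving p = 16/17.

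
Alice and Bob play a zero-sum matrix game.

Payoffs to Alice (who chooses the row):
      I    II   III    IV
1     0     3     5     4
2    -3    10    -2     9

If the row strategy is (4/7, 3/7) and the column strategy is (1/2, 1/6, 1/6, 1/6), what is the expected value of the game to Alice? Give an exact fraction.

12/7

Against (1/2, 1/6, 1/6, 1/6), each row's expected payoff is 1: 2; 2: 4/3.
Taking the (4/7, 3/7)-weighted average: (4/7)·(2) + (3/7)·(4/3) = 12/7.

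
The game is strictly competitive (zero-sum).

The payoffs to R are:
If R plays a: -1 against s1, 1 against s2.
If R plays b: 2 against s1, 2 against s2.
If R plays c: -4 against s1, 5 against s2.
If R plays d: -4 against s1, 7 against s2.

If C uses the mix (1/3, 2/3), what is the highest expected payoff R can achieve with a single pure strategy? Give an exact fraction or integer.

10/3

a: (-1)·(1/3) + (1)·(2/3) = 1/3.
b: (2)·(1/3) + (2)·(2/3) = 2.
c: (-4)·(1/3) + (5)·(2/3) = 2.
d: (-4)·(1/3) + (7)·(2/3) = 10/3.
The best pure response is d with expected payoff 10/3.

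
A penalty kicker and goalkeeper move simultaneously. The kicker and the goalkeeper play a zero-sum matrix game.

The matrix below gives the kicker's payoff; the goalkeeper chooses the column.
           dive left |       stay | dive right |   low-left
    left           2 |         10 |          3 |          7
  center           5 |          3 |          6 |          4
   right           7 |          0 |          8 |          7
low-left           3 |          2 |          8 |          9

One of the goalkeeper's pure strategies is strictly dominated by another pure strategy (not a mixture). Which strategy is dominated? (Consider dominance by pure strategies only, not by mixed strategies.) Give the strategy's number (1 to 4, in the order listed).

The goalkeeper prefers columns that give the kicker less. Compare dive right with dive left: 2 < 3, 5 < 6, 7 < 8, 3 < 8.
So dive left strictly dominates dive right for the goalkeeper; dive right is strictly dominated.

3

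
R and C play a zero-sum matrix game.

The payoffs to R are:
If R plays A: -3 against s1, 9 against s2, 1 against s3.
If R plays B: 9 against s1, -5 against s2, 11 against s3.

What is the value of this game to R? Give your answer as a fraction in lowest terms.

33/13

Column s3 is strictly dominated by s1 for C (it gives R more in every row).
The remaining 2×2 game on (A, B) × (s1, s2) has no saddle point. Let R play A with probability p; indifference gives −3p + 9(1−p) = 9p − 5(1−p), so p = 7/13.
Similarly C's optimal q on s1 is 7/13, and the value is -3·(7/13) + (9)·(6/13) = 33/13.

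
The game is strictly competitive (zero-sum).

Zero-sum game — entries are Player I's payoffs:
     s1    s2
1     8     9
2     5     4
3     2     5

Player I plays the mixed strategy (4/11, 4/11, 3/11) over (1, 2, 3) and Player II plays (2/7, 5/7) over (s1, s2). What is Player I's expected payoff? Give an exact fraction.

41/7

Against (2/7, 5/7), each row's expected payoff is 1: 61/7; 2: 30/7; 3: 29/7.
Taking the (4/11, 4/11, 3/11)-weighted average: (4/11)·(61/7) + (4/11)·(30/7) + (3/11)·(29/7) = 41/7.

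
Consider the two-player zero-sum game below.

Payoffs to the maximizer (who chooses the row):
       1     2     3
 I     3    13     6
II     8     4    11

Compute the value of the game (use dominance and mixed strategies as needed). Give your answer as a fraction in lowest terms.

Column 3 is strictly dominated by 1 for the minimizer (it gives the maximizer more in every row).
The remaining 2×2 game on (I, II) × (1, 2) has no saddle point. Let the maximizer play I with probability p; indifference gives 3p + 8(1−p) = 13p + 4(1−p), so p = 2/7.
Similarly the minimizer's optimal q on 1 is 9/14, and the value is 3·(9/14) + (13)·(5/14) = 46/7.

46/7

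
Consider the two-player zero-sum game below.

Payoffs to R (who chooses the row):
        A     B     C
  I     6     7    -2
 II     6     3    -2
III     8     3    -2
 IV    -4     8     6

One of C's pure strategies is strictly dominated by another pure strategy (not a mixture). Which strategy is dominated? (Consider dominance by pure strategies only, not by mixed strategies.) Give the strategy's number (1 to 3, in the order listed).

C prefers columns that give R less. Compare B with C: -2 < 7, -2 < 3, -2 < 3, 6 < 8.
So C strictly dominates B for C; B is strictly dominated.

2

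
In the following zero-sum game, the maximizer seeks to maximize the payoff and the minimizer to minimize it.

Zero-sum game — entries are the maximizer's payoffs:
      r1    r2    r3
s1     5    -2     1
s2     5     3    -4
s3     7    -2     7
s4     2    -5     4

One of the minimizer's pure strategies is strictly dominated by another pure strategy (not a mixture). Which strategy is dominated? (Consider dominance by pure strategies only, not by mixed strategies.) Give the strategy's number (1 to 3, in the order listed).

1

The minimizer prefers columns that give the maximizer less. Compare r1 with r2: -2 < 5, 3 < 5, -2 < 7, -5 < 2.
So r2 strictly dominates r1 for the minimizer; r1 is strictly dominated.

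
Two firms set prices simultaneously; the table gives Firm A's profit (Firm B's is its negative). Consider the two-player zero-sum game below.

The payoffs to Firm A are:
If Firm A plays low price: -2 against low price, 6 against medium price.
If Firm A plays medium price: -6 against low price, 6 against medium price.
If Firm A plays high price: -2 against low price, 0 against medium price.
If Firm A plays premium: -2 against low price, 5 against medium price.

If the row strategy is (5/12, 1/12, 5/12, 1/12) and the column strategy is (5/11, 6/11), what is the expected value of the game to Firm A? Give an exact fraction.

Against (5/11, 6/11), each row's expected payoff is low price: 26/11; medium price: 6/11; high price: -10/11; premium: 20/11.
Taking the (5/12, 1/12, 5/12, 1/12)-weighted average: (5/12)·(26/11) + (1/12)·(6/11) + (5/12)·(-10/11) + (1/12)·(20/11) = 53/66.

53/66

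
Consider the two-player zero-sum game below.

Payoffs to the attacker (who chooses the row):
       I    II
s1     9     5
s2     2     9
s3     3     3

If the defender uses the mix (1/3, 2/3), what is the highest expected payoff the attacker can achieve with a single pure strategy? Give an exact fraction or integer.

20/3

s1: (9)·(1/3) + (5)·(2/3) = 19/3.
s2: (2)·(1/3) + (9)·(2/3) = 20/3.
s3: (3)·(1/3) + (3)·(2/3) = 3.
The best pure response is s2 with expected payoff 20/3.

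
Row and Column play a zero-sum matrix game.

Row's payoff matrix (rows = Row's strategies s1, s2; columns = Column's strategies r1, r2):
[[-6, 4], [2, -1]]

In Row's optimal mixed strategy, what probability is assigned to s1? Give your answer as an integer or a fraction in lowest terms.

3/13

Row minima are -6 and -1, so Row's maximin is -1; column maxima are 2 and 4, so Column's minimax is 2. These differ, so the equilibrium is in mixed strategies.
Let Row play s1 with probability p. Column is indifferent when −6p + 2(1−p) = 4p − (1−p), giving p = 3/13.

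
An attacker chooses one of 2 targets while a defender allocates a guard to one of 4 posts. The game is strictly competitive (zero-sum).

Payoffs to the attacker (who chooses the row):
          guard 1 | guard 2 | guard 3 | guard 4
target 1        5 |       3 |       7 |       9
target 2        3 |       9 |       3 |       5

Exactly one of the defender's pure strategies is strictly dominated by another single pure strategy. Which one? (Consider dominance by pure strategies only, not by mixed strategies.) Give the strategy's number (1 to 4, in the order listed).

4

The defender prefers columns that give the attacker less. Compare guard 4 with guard 1: 5 < 9, 3 < 5.
So guard 1 strictly dominates guard 4 for the defender; guard 4 is strictly dominated.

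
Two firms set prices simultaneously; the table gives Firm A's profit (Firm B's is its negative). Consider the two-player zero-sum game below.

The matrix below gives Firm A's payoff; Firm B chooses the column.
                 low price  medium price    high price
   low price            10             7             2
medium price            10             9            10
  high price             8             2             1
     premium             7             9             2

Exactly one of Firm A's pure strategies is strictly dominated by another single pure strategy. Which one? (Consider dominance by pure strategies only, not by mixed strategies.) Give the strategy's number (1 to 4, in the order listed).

Compare high price with low price: 10 > 8, 7 > 2, 2 > 1.
So low price strictly dominates high price for Firm A; high price is strictly dominated.

3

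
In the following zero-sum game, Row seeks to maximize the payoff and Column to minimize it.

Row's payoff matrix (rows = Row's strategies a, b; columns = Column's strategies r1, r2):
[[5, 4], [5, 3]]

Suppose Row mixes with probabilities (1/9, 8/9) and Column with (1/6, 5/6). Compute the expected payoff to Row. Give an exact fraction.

185/54

Against (1/6, 5/6), each row's expected payoff is a: 25/6; b: 10/3.
Taking the (1/9, 8/9)-weighted average: (1/9)·(25/6) + (8/9)·(10/3) = 185/54.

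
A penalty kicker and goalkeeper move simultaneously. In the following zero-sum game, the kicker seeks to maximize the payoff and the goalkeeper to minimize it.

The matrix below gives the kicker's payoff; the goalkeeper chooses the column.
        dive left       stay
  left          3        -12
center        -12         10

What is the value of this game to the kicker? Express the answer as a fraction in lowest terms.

Row minima are -12 and -12, so the kicker's maximin is -12; column maxima are 3 and 10, so the goalkeeper's minimax is 3. These differ, so the equilibrium is in mixed strategies.
Let the kicker play left with probability p. The goalkeeper is indifferent when 3p − 12(1−p) = −12p + 10(1−p), giving p = 22/37.
Let the goalkeeper play dive left with probability q. The kicker is indifferent when 3q − 12(1−q) = −12q + 10(1−q), giving q = 22/37.
The value is 3·(22/37) + (-12)·(15/37) = -114/37.

-114/37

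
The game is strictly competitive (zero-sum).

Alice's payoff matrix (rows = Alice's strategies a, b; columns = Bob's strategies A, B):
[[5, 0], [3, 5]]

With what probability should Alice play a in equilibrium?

2/7

Row minima are 0 and 3, so Alice's maximin is 3; column maxima are 5 and 5, so Bob's minimax is 5. These differ, so the equilibrium is in mixed strategies.
Let Alice play a with probability p. Bob is indifferent when 5p + 3(1−p) = 5(1−p), giving p = 2/7.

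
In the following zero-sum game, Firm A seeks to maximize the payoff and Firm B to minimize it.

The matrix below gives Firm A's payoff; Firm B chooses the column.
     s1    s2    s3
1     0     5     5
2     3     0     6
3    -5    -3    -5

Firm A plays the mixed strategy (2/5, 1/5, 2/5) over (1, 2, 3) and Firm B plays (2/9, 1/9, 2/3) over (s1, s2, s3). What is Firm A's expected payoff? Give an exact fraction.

Against (2/9, 1/9, 2/3), each row's expected payoff is 1: 35/9; 2: 14/3; 3: -43/9.
Taking the (2/5, 1/5, 2/5)-weighted average: (2/5)·(35/9) + (1/5)·(14/3) + (2/5)·(-43/9) = 26/45.

26/45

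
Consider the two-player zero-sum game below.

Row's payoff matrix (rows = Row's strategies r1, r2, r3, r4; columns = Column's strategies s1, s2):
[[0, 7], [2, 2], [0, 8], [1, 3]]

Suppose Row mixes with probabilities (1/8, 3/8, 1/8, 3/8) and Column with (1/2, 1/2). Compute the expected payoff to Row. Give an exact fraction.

Against (1/2, 1/2), each row's expected payoff is r1: 7/2; r2: 2; r3: 4; r4: 2.
Taking the (1/8, 3/8, 1/8, 3/8)-weighted average: (1/8)·(7/2) + (3/8)·(2) + (1/8)·(4) + (3/8)·(2) = 39/16.

39/16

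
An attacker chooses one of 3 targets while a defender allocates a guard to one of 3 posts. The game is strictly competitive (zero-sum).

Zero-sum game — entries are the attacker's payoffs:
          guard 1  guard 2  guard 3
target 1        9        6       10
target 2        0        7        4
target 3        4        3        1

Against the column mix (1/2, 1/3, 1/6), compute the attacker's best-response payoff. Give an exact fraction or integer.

49/6

target 1: (9)·(1/2) + (6)·(1/3) + (10)·(1/6) = 49/6.
target 2: (0)·(1/2) + (7)·(1/3) + (4)·(1/6) = 3.
target 3: (4)·(1/2) + (3)·(1/3) + (1)·(1/6) = 19/6.
The best pure response is target 1 with expected payoff 49/6.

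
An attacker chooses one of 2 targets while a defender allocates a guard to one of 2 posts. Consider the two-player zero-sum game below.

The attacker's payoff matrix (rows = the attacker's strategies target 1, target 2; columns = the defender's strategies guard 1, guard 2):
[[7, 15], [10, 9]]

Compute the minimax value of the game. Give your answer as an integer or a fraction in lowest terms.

29/3

Row minima are 7 and 9, so the attacker's maximin is 9; column maxima are 10 and 15, so the defender's minimax is 10. These differ, so the equilibrium is in mixed strategies.
Let the attacker play target 1 with probability p. The defender is indifferent when 7p + 10(1−p) = 15p + 9(1−p), giving p = 1/9.
Let the defender play guard 1 with probability q. The attacker is indifferent when 7q + 15(1−q) = 10q + 9(1−q), giving q = 2/3.
The value is 7·(2/3) + (15)·(1/3) = 29/3.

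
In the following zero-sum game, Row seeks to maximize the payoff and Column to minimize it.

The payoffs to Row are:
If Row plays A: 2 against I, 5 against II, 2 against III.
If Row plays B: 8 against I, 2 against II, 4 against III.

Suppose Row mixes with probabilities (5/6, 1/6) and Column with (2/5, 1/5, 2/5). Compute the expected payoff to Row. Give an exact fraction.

91/30

Against (2/5, 1/5, 2/5), each row's expected payoff is A: 13/5; B: 26/5.
Taking the (5/6, 1/6)-weighted average: (5/6)·(13/5) + (1/6)·(26/5) = 91/30.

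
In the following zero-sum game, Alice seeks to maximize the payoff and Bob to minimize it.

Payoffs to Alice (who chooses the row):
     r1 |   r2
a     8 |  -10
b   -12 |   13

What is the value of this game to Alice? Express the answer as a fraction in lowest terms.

-16/43

Row minima are -10 and -12, so Alice's maximin is -10; column maxima are 8 and 13, so Bob's minimax is 8. These differ, so the equilibrium is in mixed strategies.
Let Alice play a with probability p. Bob is indifferent when 8p − 12(1−p) = −10p + 13(1−p), giving p = 25/43.
Let Bob play r1 with probability q. Alice is indifferent when 8q − 10(1−q) = −12q + 13(1−q), giving q = 23/43.
The value is 8·(23/43) + (-10)·(20/43) = -16/43.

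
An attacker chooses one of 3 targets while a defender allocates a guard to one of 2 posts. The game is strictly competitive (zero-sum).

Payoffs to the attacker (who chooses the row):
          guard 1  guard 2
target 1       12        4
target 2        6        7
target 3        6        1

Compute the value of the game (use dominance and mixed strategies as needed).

Row target 3 is strictly dominated by row target 1, so the attacker never plays it.
The remaining 2×2 game on (target 1, target 2) × (guard 1, guard 2) has no saddle point. Let the attacker play target 1 with probability p; indifference gives 12p + 6(1−p) = 4p + 7(1−p), so p = 1/9.
Similarly the defender's optimal q on guard 1 is 1/3, and the value is 12·(1/3) + (4)·(2/3) = 20/3.

20/3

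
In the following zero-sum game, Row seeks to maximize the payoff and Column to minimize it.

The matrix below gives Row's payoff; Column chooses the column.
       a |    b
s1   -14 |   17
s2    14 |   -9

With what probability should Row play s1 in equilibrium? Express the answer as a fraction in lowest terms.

23/54

Row minima are -14 and -9, so Row's maximin is -9; column maxima are 14 and 17, so Column's minimax is 14. These differ, so the equilibrium is in mixed strategies.
Let Row play s1 with probability p. Column is indifferent when −14p + 14(1−p) = 17p − 9(1−p), giving p = 23/54.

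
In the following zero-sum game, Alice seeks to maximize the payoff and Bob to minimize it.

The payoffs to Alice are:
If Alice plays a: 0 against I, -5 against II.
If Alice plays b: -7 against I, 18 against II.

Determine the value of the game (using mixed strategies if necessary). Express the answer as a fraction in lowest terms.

Row minima are -5 and -7, so Alice's maximin is -5; column maxima are 0 and 18, so Bob's minimax is 0. These differ, so the equilibrium is in mixed strategies.
Let Alice play a with probability p. Bob is indifferent when −7(1−p) = −5p + 18(1−p), giving p = 5/6.
Let Bob play I with probability q. Alice is indifferent when −5(1−q) = −7q + 18(1−q), giving q = 23/30.
The value is 0·(23/30) + (-5)·(7/30) = -7/6.

-7/6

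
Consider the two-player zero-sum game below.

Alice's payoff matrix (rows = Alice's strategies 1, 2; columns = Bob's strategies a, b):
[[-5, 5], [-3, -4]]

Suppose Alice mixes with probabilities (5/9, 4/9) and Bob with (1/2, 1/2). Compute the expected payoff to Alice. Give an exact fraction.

-14/9

Against (1/2, 1/2), each row's expected payoff is 1: 0; 2: -7/2.
Taking the (5/9, 4/9)-weighted average: (5/9)·(0) + (4/9)·(-7/2) = -14/9.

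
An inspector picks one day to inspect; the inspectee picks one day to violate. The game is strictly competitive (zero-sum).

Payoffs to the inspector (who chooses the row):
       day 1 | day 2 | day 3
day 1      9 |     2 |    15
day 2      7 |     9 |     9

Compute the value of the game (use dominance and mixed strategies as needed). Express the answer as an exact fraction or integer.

Column day 3 is strictly dominated by day 1 for the inspectee (it gives the inspector more in every row).
The remaining 2×2 game on (day 1, day 2) × (day 1, day 2) has no saddle point. Let the inspector play day 1 with probability p; indifference gives 9p + 7(1−p) = 2p + 9(1−p), so p = 2/9.
Similarly the inspectee's optimal q on day 1 is 7/9, and the value is 9·(7/9) + (2)·(2/9) = 67/9.

67/9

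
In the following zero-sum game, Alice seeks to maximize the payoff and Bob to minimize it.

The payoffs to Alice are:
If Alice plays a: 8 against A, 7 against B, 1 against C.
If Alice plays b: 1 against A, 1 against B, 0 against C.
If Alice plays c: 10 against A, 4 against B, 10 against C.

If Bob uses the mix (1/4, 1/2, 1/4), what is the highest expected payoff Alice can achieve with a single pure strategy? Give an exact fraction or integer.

a: (8)·(1/4) + (7)·(1/2) + (1)·(1/4) = 23/4.
b: (1)·(1/4) + (1)·(1/2) + (0)·(1/4) = 3/4.
c: (10)·(1/4) + (4)·(1/2) + (10)·(1/4) = 7.
The best pure response is c with expected payoff 7.

7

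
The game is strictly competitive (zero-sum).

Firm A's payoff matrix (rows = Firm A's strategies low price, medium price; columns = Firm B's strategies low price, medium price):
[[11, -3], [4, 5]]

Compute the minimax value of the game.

67/15

Row minima are -3 and 4, so Firm A's maximin is 4; column maxima are 11 and 5, so Firm B's minimax is 5. These differ, so the equilibrium is in mixed strategies.
Let Firm A play low price with probability p. Firm B is indifferent when 11p + 4(1−p) = −3p + 5(1−p), giving p = 1/15.
Let Firm B play low price with probability q. Firm A is indifferent when 11q − 3(1−q) = 4q + 5(1−q), giving q = 8/15.
The value is 11·(8/15) + (-3)·(7/15) = 67/15.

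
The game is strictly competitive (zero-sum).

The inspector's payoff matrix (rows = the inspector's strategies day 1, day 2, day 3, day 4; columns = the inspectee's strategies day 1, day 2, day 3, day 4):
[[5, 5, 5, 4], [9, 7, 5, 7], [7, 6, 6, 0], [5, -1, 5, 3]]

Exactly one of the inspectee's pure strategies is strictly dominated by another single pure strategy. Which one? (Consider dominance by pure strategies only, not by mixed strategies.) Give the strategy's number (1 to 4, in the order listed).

The inspectee prefers columns that give the inspector less. Compare day 1 with day 4: 4 < 5, 7 < 9, 0 < 7, 3 < 5.
So day 4 strictly dominates day 1 for the inspectee; day 1 is strictly dominated.

1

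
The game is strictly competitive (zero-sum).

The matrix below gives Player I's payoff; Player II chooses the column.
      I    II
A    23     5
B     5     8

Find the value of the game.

Row minima are 5 and 5, so Player I's maximin is 5; column maxima are 23 and 8, so Player II's minimax is 8. These differ, so the equilibrium is in mixed strategies.
Let Player I play A with probability p. Player II is indifferent when 23p + 5(1−p) = 5p + 8(1−p), giving p = 1/7.
Let Player II play I with probability q. Player I is indifferent when 23q + 5(1−q) = 5q + 8(1−q), giving q = 1/7.
The value is 23·(1/7) + (5)·(6/7) = 53/7.

53/7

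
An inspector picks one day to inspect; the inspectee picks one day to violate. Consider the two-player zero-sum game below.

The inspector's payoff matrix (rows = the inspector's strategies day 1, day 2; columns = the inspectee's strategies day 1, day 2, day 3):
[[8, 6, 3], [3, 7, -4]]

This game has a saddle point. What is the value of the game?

Row minima: 3, -4 → the inspector's maximin is 3.
Column maxima: 8, 7, 3 → the inspectee's minimax is 3.
They coincide at (day 1, day 3), so the value is 3.

3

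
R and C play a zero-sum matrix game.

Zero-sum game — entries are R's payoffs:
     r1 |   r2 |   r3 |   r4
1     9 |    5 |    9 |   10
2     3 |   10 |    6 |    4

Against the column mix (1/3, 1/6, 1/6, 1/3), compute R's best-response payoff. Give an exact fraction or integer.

26/3

1: (9)·(1/3) + (5)·(1/6) + (9)·(1/6) + (10)·(1/3) = 26/3.
2: (3)·(1/3) + (10)·(1/6) + (6)·(1/6) + (4)·(1/3) = 5.
The best pure response is 1 with expected payoff 26/3.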